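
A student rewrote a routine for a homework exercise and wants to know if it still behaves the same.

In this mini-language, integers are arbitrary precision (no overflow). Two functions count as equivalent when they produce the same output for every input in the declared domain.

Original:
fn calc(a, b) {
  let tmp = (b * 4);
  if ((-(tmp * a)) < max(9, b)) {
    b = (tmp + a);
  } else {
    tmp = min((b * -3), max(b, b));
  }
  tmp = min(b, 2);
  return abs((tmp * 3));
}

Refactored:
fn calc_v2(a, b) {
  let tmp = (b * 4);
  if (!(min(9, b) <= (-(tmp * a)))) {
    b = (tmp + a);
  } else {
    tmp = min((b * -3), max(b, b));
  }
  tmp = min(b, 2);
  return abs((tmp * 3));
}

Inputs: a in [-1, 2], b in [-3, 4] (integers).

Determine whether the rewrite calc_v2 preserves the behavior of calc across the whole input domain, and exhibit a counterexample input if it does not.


At a=-1, b=0: calc gives 3, calc_v2 gives 0.
verdict: not equivalent; witness: a=-1, b=0


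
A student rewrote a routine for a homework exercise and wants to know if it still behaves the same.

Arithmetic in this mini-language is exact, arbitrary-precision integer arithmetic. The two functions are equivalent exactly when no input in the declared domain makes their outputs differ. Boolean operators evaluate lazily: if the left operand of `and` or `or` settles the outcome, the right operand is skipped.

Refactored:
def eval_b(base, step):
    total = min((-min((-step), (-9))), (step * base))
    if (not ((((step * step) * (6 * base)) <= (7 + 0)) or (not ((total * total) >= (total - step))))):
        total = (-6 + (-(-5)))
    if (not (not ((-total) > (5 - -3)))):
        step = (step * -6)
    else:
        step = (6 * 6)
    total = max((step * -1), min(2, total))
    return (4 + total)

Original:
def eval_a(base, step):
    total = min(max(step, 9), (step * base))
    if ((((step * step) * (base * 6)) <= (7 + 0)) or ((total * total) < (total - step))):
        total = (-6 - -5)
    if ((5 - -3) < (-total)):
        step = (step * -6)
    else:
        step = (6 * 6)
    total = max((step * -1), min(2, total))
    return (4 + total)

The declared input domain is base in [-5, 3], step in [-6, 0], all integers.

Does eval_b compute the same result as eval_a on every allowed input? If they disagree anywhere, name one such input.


Try base=-5, step=-6.
eval_a: total = 9; ((((step * step) * (base * 6)) <= (7 + 0)) or ((total * total) < (total - step))) -> true; total = -1; ((5 - -3) < (-total)) -> false; step = 36; total = -1; return 3
eval_b: total = 9; (not ((((step * step) * (6 * base)) <= (7 + 0)) or (not ((total * total) >= (total - step))))) -> false; (not (not ((-total) > (5 - -3)))) -> false; step = 36; total = 2; return 6
3 and 6 differ, so these are not the same function on this domain.
verdict: not equivalent; witness: base=-5, step=-6


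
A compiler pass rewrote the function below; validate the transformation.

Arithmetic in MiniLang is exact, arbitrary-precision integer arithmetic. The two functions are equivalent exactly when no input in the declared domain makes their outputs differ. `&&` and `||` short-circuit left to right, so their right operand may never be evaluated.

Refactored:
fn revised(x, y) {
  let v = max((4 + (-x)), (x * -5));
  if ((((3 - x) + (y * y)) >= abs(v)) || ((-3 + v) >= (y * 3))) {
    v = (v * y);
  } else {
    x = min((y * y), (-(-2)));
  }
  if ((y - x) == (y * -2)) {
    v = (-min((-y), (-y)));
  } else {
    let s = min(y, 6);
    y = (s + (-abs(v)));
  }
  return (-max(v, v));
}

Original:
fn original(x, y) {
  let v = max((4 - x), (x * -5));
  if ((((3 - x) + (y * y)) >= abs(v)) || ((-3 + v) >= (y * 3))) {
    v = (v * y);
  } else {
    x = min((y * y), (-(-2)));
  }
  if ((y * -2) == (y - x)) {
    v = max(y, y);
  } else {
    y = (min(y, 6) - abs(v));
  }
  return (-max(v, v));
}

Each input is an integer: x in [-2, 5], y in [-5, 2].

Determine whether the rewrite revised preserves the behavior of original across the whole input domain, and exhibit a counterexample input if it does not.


Changes here: local variable names differ; statement counts differ; arithmetic usage differs; min/max/abs usage differs; the full 64-point sweep finds no disagreement.
verdict: equivalent


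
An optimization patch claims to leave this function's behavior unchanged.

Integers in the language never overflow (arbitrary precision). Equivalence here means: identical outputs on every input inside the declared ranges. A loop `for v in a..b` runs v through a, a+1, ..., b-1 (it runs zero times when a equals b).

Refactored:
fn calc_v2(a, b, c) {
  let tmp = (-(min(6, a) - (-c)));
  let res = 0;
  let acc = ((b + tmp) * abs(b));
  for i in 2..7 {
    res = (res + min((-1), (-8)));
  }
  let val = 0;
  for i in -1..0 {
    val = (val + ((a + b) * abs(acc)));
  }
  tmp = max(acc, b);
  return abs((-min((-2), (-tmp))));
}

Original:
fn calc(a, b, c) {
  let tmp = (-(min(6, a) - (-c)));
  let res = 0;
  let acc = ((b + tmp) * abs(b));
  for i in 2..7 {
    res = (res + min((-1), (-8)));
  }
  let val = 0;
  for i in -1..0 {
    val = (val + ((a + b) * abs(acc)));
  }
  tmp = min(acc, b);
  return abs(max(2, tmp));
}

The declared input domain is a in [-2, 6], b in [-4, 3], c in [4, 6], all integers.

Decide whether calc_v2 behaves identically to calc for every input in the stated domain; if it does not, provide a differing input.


These are not equivalent — on a=-2, b=3, c=5 the outputs split (2 vs 3).
calc: tmp := -3 | res := 0 | acc := 0 | iter i=2: | res := -8 | iter i=3: | res := -16 | iter i=4: | res := -24 | iter i=5: | res := -32 | iter i=6: | res := -40 | val := 0 | iter i=-1: | val := 0 | tmp := 0 | result 2
calc_v2: tmp := -3 | res := 0 | acc := 0 | iter i=2: | res := -8 | iter i=3: | res := -16 | iter i=4: | res := -24 | iter i=5: | res := -32 | iter i=6: | res := -40 | val := 0 | iter i=-1: | val := 0 | tmp := 3 | result 3
verdict: not equivalent; witness: a=-2, b=3, c=5


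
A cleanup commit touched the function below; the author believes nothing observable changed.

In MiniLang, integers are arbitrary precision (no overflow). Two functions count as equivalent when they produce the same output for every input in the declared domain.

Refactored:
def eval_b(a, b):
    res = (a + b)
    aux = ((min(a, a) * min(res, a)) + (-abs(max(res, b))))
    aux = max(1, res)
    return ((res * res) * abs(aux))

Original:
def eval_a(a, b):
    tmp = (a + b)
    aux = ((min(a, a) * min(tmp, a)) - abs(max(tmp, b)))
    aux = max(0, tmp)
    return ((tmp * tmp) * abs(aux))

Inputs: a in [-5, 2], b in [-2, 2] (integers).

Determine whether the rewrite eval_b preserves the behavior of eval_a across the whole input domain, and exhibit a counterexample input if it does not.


Try a=-5, b=-2.
eval_a: tmp = -7; aux = 33; aux = 0; return 0
eval_b: res = -7; aux = 33; aux = 1; return 49
0 against 49: the behavior changed.
verdict: not equivalent; witness: a=-5, b=-2


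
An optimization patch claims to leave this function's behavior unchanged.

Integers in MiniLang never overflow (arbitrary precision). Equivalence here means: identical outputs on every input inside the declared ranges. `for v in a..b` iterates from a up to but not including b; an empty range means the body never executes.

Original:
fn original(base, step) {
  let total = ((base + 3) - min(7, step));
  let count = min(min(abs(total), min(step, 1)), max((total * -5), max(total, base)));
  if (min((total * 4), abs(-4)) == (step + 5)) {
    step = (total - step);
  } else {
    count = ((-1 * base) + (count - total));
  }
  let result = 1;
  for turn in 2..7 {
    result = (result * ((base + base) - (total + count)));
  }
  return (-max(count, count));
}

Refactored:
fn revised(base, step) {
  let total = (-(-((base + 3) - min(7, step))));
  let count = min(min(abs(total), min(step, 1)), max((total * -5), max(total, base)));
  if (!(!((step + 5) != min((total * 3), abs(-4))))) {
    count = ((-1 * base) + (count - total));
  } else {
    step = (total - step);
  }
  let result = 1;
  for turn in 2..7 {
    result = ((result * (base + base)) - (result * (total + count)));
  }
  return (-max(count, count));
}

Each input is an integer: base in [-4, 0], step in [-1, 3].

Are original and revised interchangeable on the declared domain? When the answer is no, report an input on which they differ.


Try base=-3, step=-1.
original: total := 1 | count := -1 | (min((total * 4), abs(-4)) == (step + 5)): true | step := 2 | result := 1 | iter turn=2: | result := -6 | iter turn=3: | result := 36 | iter turn=4: | result := -216 | iter turn=5: | result := 1296 | iter turn=6: | result := -7776 | result 1
revised: total := 1 | count := -1 | (!(!((step + 5) != min((total * 3), abs(-4))))): true | count := 1 | result := 1 | iter turn=2: | result := -8 | iter turn=3: | result := 64 | iter turn=4: | result := -512 | iter turn=5: | result := 4096 | iter turn=6: | result := -32768 | result -1
1 against -1: the behavior changed.
verdict: not equivalent; witness: base=-3, step=-1


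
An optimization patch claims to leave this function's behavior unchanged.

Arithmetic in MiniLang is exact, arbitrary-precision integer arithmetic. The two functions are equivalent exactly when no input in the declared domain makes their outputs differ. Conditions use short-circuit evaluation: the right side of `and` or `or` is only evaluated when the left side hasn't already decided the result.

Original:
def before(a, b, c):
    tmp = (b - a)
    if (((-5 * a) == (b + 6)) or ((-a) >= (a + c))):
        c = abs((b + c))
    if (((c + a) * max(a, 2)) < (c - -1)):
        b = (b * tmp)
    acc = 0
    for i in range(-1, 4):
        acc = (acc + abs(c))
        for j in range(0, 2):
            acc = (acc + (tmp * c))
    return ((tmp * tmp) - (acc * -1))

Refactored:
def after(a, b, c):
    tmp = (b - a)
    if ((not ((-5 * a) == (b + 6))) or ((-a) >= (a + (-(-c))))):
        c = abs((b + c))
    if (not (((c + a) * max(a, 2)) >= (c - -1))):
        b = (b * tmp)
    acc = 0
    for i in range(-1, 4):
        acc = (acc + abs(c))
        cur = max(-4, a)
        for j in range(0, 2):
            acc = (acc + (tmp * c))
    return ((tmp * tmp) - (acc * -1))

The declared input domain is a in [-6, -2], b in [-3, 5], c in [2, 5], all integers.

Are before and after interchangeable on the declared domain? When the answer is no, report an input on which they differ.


Try a=-2, b=-3, c=5.
before: tmp becomes -1; next (((-5 * a) == (b + 6)) or ((-a) >= (a + c))) evaluates to false; next (((c + a) * max(a, 2)) < (c - -1)) evaluates to false; next acc becomes 0; next at i=-1:; next acc becomes 5; next at j=0:; next acc becomes 0; next at j=1:; next acc becomes -5; next at i=0:; next acc becomes 0; next at j=0:; next acc becomes -5; next at j=1:; next acc becomes -10; next at i=1:; next acc becomes -5; next at j=0:; next acc becomes -10; next at j=1:; next acc becomes -15; next at i=2:; next acc becomes -10; next at j=0:; next acc becomes -15; next at j=1:; next acc becomes -20; next at i=3:; next acc becomes -15; next at j=0:; next acc becomes -20; next at j=1:; next acc becomes -25; next final value -24
after: tmp becomes -1; next ((not ((-5 * a) == (b + 6))) or ((-a) >= (a + (-(-c))))) evaluates to true; next c becomes 2; next (not (((c + a) * max(a, 2)) >= (c - -1))) evaluates to true; next b becomes 3; next acc becomes 0; next at i=-1:; next acc becomes 2; next cur becomes -2; next at j=0:; next acc becomes 0; next at j=1:; next acc becomes -2; next at i=0:; next acc becomes 0; next cur becomes -2; next at j=0:; next acc becomes -2; next at j=1:; next acc becomes -4; next at i=1:; next acc becomes -2; next cur becomes -2; next at j=0:; next acc becomes -4; next at j=1:; next acc becomes -6; next at i=2:; next acc becomes -4; next cur becomes -2; next at j=0:; next acc becomes -6; next at j=1:; next acc becomes -8; next at i=3:; next acc becomes -6; next cur becomes -2; next at j=0:; next acc becomes -8; next at j=1:; next acc becomes -10; next final value -9
-24 vs -9 — the two versions disagree here.
verdict: not equivalent; witness: a=-2, b=-3, c=5


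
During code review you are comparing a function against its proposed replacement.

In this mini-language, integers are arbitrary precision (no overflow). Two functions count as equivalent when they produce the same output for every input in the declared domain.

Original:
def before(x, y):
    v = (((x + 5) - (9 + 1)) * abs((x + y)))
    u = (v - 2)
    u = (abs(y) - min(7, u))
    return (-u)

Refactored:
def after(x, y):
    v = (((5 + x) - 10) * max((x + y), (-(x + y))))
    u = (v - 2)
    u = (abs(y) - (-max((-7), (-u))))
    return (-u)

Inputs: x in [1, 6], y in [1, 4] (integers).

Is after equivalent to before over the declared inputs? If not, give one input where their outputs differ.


Equivalent — the differences include constant usage differs, and min/max/abs usage differs, yet no declared input distinguishes the two.
Tracing x=6, y=2: before: v=8, then u=6, then u=-4, then returns 4 | after: v=8, then u=6, then u=-4, then returns 4 — matching result 4.
Every one of the 24 inputs gives matching results.
verdict: equivalent


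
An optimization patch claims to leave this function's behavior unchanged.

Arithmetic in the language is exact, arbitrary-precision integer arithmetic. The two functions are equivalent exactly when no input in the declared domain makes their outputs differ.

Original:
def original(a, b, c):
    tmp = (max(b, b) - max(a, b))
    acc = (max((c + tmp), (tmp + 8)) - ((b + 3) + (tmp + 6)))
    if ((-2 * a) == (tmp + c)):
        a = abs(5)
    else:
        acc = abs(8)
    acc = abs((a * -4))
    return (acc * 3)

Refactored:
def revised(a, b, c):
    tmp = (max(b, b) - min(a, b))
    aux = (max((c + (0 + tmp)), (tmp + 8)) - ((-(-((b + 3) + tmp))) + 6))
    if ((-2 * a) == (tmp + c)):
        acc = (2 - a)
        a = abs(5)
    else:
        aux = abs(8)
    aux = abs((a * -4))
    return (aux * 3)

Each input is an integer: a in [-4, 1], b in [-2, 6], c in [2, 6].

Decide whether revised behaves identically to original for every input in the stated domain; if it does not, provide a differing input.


Try a=-4, b=-2, c=6.
original: tmp = 0; acc = 1; ((-2 * a) == (tmp + c)) -> false; acc = 8; acc = 16; return 48
revised: tmp = 2; aux = 1; ((-2 * a) == (tmp + c)) -> true; acc = 6; a = 5; aux = 20; return 60
48 and 60 differ, so these are not the same function on this domain.
verdict: not equivalent; witness: a=-4, b=-2, c=6


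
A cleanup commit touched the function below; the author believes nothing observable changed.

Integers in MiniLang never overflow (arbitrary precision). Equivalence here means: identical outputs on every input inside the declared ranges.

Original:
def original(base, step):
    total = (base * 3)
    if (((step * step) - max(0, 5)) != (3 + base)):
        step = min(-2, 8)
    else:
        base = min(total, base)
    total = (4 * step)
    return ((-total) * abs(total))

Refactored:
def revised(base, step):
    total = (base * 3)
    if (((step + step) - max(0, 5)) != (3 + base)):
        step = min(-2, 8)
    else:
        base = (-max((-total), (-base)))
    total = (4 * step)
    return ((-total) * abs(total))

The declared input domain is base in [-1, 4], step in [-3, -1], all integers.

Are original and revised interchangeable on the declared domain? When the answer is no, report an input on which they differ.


These are not equivalent — on base=1, step=-3 the outputs split (144 vs 64).
original: total becomes 3; next (((step * step) - max(0, 5)) != (3 + base)) evaluates to false; next base becomes 1; next total becomes -12; next final value 144
revised: total becomes 3; next (((step + step) - max(0, 5)) != (3 + base)) evaluates to true; next step becomes -2; next total becomes -8; next final value 64
verdict: not equivalent; witness: base=1, step=-3


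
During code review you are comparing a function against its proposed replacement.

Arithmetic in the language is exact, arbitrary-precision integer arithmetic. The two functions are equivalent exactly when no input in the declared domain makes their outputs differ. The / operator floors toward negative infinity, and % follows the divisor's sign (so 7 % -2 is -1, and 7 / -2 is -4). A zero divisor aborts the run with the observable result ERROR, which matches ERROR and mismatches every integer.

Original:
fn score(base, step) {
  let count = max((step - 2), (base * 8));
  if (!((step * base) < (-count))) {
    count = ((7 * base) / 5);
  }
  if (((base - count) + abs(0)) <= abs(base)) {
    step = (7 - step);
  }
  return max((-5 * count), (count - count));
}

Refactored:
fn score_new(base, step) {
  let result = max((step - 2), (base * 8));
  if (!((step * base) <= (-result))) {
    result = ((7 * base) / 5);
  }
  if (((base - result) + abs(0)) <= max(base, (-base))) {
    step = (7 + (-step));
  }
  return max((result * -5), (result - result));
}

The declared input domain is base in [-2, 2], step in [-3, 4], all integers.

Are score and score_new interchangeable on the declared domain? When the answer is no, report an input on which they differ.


Not equivalent: base=-2, step=-2 separates them (15 vs 20).
score: count=-4, then (!((step * base) < (-count))) is true, then count=-3, then (((base - count) + abs(0)) <= abs(base)) is true, then step=9, then returns 15
score_new: result=-4, then (!((step * base) <= (-result))) is false, then (((base - result) + abs(0)) <= max(base, (-base))) is true, then step=9, then returns 20
verdict: not equivalent; witness: base=-2, step=-2


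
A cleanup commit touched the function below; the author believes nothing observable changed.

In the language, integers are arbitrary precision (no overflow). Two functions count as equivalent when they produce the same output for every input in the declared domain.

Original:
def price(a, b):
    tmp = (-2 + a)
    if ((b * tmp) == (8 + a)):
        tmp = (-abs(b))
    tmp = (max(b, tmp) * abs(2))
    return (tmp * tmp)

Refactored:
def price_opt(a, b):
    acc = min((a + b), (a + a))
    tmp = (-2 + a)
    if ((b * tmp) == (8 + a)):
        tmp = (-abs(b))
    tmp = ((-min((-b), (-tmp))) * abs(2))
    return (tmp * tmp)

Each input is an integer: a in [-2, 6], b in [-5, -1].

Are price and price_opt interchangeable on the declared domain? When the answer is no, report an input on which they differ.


Equivalent. Beyond behavior-preserving changes, the revision adds an assignment to `acc` whose value nothing reads.
An exhaustive pass over the 45 declared inputs shows identical outputs.
As a probe, take a=4, b=-5: price runs tmp becomes 2; next ((b * tmp) == (8 + a)) evaluates to false; next tmp becomes 4; next final value 16; price_opt runs acc becomes -1; next tmp becomes 2; next ((b * tmp) == (8 + a)) evaluates to false; next tmp becomes 4; next final value 16; both end at 16.
verdict: equivalent


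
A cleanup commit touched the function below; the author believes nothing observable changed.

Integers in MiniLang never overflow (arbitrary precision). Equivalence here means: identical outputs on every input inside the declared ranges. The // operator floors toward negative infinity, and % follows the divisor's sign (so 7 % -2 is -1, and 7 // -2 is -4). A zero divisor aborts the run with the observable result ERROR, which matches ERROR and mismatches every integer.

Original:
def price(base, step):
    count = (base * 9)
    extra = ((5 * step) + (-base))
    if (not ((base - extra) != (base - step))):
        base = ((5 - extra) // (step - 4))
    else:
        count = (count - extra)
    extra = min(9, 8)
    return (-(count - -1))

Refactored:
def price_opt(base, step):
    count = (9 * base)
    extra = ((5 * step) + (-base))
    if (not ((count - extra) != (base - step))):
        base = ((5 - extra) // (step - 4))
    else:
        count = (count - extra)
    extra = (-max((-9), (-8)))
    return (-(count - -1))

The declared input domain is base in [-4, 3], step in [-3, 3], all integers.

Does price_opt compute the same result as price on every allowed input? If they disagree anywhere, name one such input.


The rewrite breaks on base=-4, step=-1, where the results are 35 and 34.
price: count becomes -36; next extra becomes -1; next (not ((base - extra) != (base - step))) evaluates to true; next base becomes -2; next extra becomes 8; next final value 35
price_opt: count becomes -36; next extra becomes -1; next (not ((count - extra) != (base - step))) evaluates to false; next count becomes -35; next extra becomes 8; next final value 34
verdict: not equivalent; witness: base=-4, step=-1


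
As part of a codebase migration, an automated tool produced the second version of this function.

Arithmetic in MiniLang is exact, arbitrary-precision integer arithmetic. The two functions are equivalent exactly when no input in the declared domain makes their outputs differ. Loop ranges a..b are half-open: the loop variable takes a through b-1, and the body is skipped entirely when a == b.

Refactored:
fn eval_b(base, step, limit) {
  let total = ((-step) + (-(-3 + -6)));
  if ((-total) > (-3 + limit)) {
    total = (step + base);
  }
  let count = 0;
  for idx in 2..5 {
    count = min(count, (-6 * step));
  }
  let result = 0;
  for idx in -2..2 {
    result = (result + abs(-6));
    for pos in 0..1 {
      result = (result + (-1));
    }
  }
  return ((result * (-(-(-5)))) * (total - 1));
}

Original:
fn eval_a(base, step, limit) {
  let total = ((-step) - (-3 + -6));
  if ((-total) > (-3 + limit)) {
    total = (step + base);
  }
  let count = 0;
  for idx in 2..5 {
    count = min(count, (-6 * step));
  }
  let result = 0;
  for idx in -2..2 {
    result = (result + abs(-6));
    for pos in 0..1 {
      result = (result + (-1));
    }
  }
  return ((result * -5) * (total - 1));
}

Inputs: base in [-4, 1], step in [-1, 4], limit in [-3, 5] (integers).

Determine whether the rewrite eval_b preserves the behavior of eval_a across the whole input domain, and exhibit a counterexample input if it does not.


Behavior is preserved: although arithmetic usage differs, the outputs never diverge.
As a probe, take base=0, step=-1, limit=5: eval_a runs total=10, then ((-total) > (-3 + limit)) is false, then count=0, then (idx=2), then count=0, then (idx=3), then count=0, then (idx=4), then count=0, then result=0, then (idx=-2), then result=6, then (pos=0), then result=5, then (idx=-1), then result=11, then (pos=0), then result=10, then (idx=0), then result=16, then (pos=0), then result=15, then (idx=1), then result=21, then (pos=0), then result=20, then returns -900; eval_b runs total=10, then ((-total) > (-3 + limit)) is false, then count=0, then (idx=2), then count=0, then (idx=3), then count=0, then (idx=4), then count=0, then result=0, then (idx=-2), then result=6, then (pos=0), then result=5, then (idx=-1), then result=11, then (pos=0), then result=10, then (idx=0), then result=16, then (pos=0), then result=15, then (idx=1), then result=21, then (pos=0), then result=20, then returns -900; both end at -900.
Across all 324 domain points the two functions coincide.
verdict: equivalent


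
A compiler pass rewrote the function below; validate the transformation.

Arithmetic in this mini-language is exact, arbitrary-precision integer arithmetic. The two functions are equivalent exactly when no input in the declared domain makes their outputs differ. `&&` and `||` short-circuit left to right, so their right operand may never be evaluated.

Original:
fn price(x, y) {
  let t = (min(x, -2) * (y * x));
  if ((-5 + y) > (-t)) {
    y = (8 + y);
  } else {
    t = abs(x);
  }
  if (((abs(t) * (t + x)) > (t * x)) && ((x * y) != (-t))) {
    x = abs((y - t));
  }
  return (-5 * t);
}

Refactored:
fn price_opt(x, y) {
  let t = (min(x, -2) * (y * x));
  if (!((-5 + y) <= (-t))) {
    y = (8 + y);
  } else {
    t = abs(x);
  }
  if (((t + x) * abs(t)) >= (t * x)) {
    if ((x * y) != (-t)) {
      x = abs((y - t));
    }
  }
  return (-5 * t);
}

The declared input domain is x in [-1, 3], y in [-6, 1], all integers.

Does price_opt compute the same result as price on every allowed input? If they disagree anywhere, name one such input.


There is a behavioral-looking edit here, yet the outcome never shifts on this domain.
Spot check at x=-1, y=-5 — price: t becomes -10; next ((-5 + y) > (-t)) evaluates to false; next t becomes 1; next (((abs(t) * (t + x)) > (t * x)) && ((x * y) != (-t))) evaluates to true; next x becomes 6; next final value -5. price_opt: t becomes -10; next (!((-5 + y) <= (-t))) evaluates to false; next t becomes 1; next (((t + x) * abs(t)) >= (t * x)) evaluates to true; next ((x * y) != (-t)) evaluates to true; next x becomes 6; next final value -5. Both give -5.
An exhaustive pass over the 40 declared inputs shows identical outputs.
verdict: equivalent


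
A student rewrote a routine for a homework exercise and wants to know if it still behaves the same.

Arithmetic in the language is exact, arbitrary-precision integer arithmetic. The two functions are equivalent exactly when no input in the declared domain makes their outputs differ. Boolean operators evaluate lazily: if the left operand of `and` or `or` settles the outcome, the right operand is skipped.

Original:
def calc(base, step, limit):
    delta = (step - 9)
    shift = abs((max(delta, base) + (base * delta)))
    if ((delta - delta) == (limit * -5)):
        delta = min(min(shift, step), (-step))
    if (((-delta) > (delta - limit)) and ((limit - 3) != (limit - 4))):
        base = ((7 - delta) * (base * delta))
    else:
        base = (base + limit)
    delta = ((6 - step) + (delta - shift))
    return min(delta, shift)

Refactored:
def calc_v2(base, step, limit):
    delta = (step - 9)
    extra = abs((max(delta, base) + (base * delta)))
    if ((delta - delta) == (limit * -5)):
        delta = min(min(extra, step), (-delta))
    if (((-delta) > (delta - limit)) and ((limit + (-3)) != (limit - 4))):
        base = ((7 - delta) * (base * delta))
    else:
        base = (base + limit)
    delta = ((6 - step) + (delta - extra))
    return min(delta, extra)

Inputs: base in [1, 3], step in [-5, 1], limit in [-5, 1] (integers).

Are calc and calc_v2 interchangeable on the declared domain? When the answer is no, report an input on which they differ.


Try base=1, step=1, limit=0.
calc: delta=-8, then shift=7, then ((delta - delta) == (limit * -5)) is true, then delta=-1, then (((-delta) > (delta - limit)) and ((limit - 3) != (limit - 4))) is true, then base=-8, then delta=-3, then returns -3
calc_v2: delta=-8, then extra=7, then ((delta - delta) == (limit * -5)) is true, then delta=1, then (((-delta) > (delta - limit)) and ((limit + (-3)) != (limit - 4))) is false, then base=1, then delta=-1, then returns -1
-3 vs -1 — the two versions disagree here.
verdict: not equivalent; witness: base=1, step=1, limit=0


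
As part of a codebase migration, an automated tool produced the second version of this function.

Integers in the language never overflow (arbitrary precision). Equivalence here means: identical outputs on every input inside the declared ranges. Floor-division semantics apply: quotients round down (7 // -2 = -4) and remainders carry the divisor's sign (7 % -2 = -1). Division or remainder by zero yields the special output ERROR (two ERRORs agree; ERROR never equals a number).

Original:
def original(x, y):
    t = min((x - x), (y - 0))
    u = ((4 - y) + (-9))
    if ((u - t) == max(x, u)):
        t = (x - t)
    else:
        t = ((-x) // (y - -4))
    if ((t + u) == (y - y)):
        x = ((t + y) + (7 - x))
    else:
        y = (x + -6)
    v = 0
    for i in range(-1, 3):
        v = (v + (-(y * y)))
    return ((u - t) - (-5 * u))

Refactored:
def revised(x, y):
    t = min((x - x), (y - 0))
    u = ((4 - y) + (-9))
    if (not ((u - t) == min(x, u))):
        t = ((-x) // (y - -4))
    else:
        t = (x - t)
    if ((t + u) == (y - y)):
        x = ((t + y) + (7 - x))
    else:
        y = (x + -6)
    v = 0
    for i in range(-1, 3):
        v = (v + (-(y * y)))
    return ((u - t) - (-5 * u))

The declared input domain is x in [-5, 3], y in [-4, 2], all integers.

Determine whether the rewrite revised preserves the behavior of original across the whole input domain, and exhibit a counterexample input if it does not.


Try x=-5, y=1.
original: t := 0 | u := -6 | ((u - t) == max(x, u)): false | t := 1 | ((t + u) == (y - y)): false | y := -11 | v := 0 | iter i=-1: | v := -121 | iter i=0: | v := -242 | iter i=1: | v := -363 | iter i=2: | v := -484 | result -37
revised: t := 0 | u := -6 | (not ((u - t) == min(x, u))): false | t := -5 | ((t + u) == (y - y)): false | y := -11 | v := 0 | iter i=-1: | v := -121 | iter i=0: | v := -242 | iter i=1: | v := -363 | iter i=2: | v := -484 | result -31
-37 != -31, so the rewrite changes behavior.
verdict: not equivalent; witness: x=-5, y=1


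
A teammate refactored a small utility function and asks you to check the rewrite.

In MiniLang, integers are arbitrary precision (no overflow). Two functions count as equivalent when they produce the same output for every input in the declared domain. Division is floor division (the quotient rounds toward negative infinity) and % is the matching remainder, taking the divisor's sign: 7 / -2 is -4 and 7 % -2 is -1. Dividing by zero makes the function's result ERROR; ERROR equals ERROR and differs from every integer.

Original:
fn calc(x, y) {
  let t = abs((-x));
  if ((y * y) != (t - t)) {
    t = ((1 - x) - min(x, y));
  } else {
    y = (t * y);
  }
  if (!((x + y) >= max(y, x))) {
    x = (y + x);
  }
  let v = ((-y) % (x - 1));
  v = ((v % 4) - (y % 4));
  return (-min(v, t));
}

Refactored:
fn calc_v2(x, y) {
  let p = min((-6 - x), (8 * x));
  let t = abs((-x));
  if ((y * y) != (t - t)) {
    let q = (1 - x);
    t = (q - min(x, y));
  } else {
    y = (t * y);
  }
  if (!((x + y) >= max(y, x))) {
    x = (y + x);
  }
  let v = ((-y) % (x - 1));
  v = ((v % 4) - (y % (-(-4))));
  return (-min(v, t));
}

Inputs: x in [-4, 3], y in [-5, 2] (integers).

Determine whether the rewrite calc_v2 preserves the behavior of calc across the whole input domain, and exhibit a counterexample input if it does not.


Equivalent. Among the additions is an assignment to `p` whose value nothing reads, and its value is discarded.
Sweeping the whole domain (64 inputs) finds no disagreement.
One worked example (x=2, y=-1) — calc: t=2, then ((y * y) != (t - t)) is true, then t=0, then (!((x + y) >= max(y, x))) is true, then x=1, then a zero divisor aborts: ERROR; calc_v2: p=-8, then t=2, then ((y * y) != (t - t)) is true, then q=-1, then t=0, then (!((x + y) >= max(y, x))) is true, then x=1, then a zero divisor aborts: ERROR; agreement on ERROR.
verdict: equivalent


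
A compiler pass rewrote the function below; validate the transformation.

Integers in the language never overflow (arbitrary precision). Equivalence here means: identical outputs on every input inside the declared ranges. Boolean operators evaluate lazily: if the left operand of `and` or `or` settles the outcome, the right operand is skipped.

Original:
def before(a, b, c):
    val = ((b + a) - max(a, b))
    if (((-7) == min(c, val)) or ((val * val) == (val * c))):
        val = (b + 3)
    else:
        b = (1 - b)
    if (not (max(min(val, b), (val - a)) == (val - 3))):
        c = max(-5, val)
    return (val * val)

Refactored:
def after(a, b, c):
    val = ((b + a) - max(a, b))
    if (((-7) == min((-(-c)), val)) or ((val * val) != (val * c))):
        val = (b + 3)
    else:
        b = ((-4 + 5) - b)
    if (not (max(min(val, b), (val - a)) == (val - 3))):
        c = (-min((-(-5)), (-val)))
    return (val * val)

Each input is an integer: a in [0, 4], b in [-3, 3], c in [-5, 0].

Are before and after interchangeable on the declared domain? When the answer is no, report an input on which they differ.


There is a counterexample at a=0, b=-3, c=-5: 9 on one side, 0 on the other.
before: val=-3, then (((-7) == min(c, val)) or ((val * val) == (val * c))) is false, then b=4, then (not (max(min(val, b), (val - a)) == (val - 3))) is true, then c=-3, then returns 9
after: val=-3, then (((-7) == min((-(-c)), val)) or ((val * val) != (val * c))) is true, then val=0, then (not (max(min(val, b), (val - a)) == (val - 3))) is true, then c=0, then returns 0
verdict: not equivalent; witness: a=0, b=-3, c=-5


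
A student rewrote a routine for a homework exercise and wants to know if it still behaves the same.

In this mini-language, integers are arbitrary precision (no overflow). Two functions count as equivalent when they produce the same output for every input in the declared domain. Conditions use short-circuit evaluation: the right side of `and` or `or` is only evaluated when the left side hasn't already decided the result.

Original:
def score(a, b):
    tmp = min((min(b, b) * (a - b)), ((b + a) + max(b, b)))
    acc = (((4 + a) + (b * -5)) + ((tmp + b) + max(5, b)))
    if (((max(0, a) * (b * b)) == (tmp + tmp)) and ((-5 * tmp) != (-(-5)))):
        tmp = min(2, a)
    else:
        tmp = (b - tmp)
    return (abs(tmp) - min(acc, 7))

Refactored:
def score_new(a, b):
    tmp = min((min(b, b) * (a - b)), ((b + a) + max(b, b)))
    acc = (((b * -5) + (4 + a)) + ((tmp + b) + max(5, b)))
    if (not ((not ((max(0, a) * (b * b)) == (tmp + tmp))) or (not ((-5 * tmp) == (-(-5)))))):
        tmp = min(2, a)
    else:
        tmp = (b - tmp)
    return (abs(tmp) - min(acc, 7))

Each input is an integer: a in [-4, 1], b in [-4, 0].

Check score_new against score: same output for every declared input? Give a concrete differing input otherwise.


The rewrite breaks on a=1, b=0, where the results are -6 and -7.
score: tmp becomes 0; next acc becomes 10; next (((max(0, a) * (b * b)) == (tmp + tmp)) and ((-5 * tmp) != (-(-5)))) evaluates to true; next tmp becomes 1; next final value -6
score_new: tmp becomes 0; next acc becomes 10; next (not ((not ((max(0, a) * (b * b)) == (tmp + tmp))) or (not ((-5 * tmp) == (-(-5)))))) evaluates to false; next tmp becomes 0; next final value -7
verdict: not equivalent; witness: a=1, b=0


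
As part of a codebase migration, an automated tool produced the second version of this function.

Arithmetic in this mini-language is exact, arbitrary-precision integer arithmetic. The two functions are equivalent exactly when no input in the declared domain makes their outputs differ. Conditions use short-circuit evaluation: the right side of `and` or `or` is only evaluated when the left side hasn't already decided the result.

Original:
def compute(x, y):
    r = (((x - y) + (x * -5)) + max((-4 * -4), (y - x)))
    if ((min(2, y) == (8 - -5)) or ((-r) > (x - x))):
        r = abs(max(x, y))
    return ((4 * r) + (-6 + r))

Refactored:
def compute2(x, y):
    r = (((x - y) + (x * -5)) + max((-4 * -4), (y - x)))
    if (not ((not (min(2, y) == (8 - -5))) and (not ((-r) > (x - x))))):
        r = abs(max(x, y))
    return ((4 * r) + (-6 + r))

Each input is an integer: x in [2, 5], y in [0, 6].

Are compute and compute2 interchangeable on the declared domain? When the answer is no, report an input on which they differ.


Reading the diff, among the changes: boolean connective usage differs.
Spot check at x=5, y=6 — compute: r := -10 | ((min(2, y) == (8 - -5)) or ((-r) > (x - x))): true | r := 6 | result 24. compute2: r := -10 | (not ((not (min(2, y) == (8 - -5))) and (not ((-r) > (x - x))))): true | r := 6 | result 24. Both give 24.
Across all 28 domain points the two functions coincide.
verdict: equivalent


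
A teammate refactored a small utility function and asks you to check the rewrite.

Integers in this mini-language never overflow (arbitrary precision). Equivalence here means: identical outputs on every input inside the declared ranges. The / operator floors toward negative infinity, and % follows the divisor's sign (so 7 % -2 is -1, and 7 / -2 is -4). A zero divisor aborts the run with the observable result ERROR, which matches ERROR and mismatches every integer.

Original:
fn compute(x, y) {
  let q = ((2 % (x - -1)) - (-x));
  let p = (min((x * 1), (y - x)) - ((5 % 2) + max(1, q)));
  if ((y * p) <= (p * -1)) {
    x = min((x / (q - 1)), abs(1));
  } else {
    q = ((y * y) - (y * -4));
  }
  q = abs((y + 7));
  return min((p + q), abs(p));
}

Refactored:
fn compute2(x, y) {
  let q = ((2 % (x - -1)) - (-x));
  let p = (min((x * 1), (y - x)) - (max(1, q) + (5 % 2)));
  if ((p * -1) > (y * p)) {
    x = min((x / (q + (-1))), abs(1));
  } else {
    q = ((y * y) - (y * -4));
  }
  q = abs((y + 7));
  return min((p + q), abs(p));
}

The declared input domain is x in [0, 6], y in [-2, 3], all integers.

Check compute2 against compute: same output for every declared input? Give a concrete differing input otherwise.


Evaluate both at x=1, y=-1.
compute: q=1, then p=-4, then ((y * p) <= (p * -1)) is true, then a zero divisor aborts: ERROR
compute2: q=1, then p=-4, then ((p * -1) > (y * p)) is false, then q=-3, then q=6, then returns 2
ERROR vs 2 — the two versions disagree here.
verdict: not equivalent; witness: x=1, y=-1


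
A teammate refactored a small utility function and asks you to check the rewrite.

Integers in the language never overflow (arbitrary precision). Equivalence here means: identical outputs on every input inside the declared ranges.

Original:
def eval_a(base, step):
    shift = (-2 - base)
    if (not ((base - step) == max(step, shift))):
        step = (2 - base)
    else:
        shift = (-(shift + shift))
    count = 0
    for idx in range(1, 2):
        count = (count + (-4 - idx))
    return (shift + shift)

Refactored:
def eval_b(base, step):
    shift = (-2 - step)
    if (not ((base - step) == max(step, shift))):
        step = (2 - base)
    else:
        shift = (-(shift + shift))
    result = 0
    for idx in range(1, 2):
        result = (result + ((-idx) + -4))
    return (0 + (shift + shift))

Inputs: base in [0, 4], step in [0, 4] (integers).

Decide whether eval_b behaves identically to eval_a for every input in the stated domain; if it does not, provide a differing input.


Run the pair on base=0, step=1.
eval_a: shift := -2 | (not ((base - step) == max(step, shift))): true | step := 2 | count := 0 | iter idx=1: | count := -5 | result -4
eval_b: shift := -3 | (not ((base - step) == max(step, shift))): true | step := 2 | result := 0 | iter idx=1: | result := -5 | result -6
-4 against -6: the behavior changed.
verdict: not equivalent; witness: base=0, step=1


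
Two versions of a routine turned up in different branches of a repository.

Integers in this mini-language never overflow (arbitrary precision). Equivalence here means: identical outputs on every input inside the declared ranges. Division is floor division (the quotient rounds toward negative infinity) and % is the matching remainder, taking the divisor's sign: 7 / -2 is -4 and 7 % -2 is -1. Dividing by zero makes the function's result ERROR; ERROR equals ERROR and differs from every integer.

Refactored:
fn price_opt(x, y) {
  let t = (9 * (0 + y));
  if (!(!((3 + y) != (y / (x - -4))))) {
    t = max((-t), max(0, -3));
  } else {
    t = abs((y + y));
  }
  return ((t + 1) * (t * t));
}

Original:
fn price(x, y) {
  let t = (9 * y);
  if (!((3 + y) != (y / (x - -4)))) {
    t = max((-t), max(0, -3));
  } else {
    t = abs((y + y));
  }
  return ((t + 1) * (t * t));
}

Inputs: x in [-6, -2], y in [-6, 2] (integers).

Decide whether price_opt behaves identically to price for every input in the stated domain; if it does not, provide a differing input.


These are not equivalent — on x=-6, y=-6 the outputs split (1872 vs 160380).
price: t becomes -54; next (!((3 + y) != (y / (x - -4)))) evaluates to false; next t becomes 12; next final value 1872
price_opt: t becomes -54; next (!(!((3 + y) != (y / (x - -4))))) evaluates to true; next t becomes 54; next final value 160380
verdict: not equivalent; witness: x=-6, y=-6


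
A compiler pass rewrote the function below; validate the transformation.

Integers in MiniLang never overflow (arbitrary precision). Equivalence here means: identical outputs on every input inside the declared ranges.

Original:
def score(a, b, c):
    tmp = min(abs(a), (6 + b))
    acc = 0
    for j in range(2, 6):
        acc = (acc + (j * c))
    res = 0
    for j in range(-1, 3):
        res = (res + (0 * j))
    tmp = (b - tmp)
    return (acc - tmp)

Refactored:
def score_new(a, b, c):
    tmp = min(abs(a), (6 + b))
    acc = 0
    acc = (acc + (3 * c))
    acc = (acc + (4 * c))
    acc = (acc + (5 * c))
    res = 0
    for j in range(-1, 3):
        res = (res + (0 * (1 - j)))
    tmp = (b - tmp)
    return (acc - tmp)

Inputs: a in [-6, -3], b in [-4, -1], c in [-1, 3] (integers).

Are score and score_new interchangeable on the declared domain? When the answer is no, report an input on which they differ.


At a=-6, b=-4, c=-1: score gives -8, score_new gives -6.
verdict: not equivalent; witness: a=-6, b=-4, c=-1
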